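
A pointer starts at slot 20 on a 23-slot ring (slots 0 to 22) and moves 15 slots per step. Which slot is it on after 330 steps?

2

330·15 = 4950.
4950 mod 23 = 5 (since 215·23 = 4945).
(20 + 5) mod 23 = 2.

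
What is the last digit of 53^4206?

9

The units digit of 53^n cycles with period 4: 3, 9, 7, 1, …
4206 mod 4 = 2, so the last digit matches 3^2 = 9.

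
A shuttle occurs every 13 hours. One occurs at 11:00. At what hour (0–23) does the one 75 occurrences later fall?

75·13 = 975.
Dividing 975 by 24 gives quotient 40 and remainder 15.
(11 + 15) mod 24 = 2.

2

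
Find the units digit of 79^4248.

Last digits of 9^n: 9, 1 (period 2).
4248 leaves remainder 0 on division by 2, so 79^4248 ends in 1.

1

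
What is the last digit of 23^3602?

Last digits of 3^n: 3, 9, 7, 1 (period 4).
3602 mod 4 = 2, so the last digit matches 3^2 = 9.

9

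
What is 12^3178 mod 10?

4

Last digits of 2^n: 2, 4, 8, 6 (period 4).
3178 mod 4 = 2, so the last digit matches 2^2 = 4.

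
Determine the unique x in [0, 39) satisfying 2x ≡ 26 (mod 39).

13

The inverse of 2 mod 39 is 20 (since 2·20 = 40 ≡ 1).
So x ≡ 20·26 = 520 ≡ 13 (mod 39).
Check: 2·13 = 26 = 0·39 + 26.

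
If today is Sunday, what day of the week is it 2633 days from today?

2633 mod 7 = 1 (since 376·7 = 2632).
Sunday + 1 day → Monday.

Monday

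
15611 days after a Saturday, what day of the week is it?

15611 mod 7 = 1 (since 2230·7 = 15610).
Saturday + 1 day → Sunday.

Sunday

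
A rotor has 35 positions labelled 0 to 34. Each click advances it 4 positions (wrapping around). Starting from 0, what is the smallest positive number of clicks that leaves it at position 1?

4·9 = 36 = 1·35 + 1, so 4⁻¹ ≡ 9 (mod 35).

9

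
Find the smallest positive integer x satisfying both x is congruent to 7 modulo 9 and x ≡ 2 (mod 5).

7

x ≡ 2 (mod 5) gives x ∈ {2, 7}.
The first of these with x mod 9 = 7 is 7.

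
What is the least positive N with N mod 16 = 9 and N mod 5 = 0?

25

x ≡ 0 (mod 5) gives x ∈ {0, 5, 10, 15, 20, 25}.
The first of these with x mod 16 = 9 is 25.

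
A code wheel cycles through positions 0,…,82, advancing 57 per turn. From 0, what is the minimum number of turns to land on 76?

29

57⁻¹ ≡ 67 (mod 83) because 57·67 = 3819 = 46·83 + 1.
Multiplying both sides by 67: x ≡ 67·76 = 5092 ≡ 29 (mod 83).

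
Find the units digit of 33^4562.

9

Powers of 3 mod 10 repeat with period 4: 3, 9, 7, 1.
4562 mod 4 = 2, so the last digit matches 3^2 = 9.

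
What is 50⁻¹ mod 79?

49

50·49 = 2450 = 31·79 + 1, so 50⁻¹ ≡ 49 (mod 79).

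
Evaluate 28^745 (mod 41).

Square-and-reduce mod 41: 28^1≡28, 28^2≡5, 28^4≡25, 28^8≡10, 28^16≡18, 28^32≡37, 28^64≡16, 28^128≡10, 28^256≡18, 28^512≡37.
Since 745 = 1 + 8 + 32 + 64 + 128 + 512 in binary, 28^745 ≡ 28·10·37·16·10·37 ≡ 38 (mod 41).

38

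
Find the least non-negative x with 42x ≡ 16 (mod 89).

The inverse of 42 mod 89 is 53 (since 42·53 = 2226 ≡ 1).
Multiplying both sides by 53: x ≡ 53·16 = 848 ≡ 47 (mod 89).
Check: 42·47 = 1974 = 22·89 + 16.

47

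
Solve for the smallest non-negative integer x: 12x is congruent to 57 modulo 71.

58

The inverse of 12 mod 71 is 6 (since 12·6 = 72 ≡ 1).
Multiplying both sides by 6: x ≡ 6·57 = 342 ≡ 58 (mod 71).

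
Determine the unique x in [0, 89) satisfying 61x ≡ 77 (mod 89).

64

The inverse of 61 mod 89 is 54 (since 61·54 = 3294 ≡ 1).
Multiplying both sides by 54: x ≡ 54·77 = 4158 ≡ 64 (mod 89).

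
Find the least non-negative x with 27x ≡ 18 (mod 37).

27⁻¹ ≡ 11 (mod 37) because 27·11 = 297 = 8·37 + 1.
Multiplying both sides by 11: x ≡ 11·18 = 198 ≡ 13 (mod 37).
Check: 27·13 = 351 = 9·37 + 18.

13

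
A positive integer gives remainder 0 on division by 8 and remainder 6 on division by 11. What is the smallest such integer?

Since 11·3 ≡ 1 (mod 8), take x = 6 + 11·((0−6)·3 mod 8) = 6 + 11·6 = 72.
Check: 72 mod 8 = 0, 72 mod 11 = 6.

72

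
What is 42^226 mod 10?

The units digit of 42^n cycles with period 4: 2, 4, 8, 6, …
226 mod 4 = 2, so the last digit matches 2^2 = 4.

4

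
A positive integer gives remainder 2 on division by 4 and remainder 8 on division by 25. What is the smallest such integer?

58

x ≡ 2 (mod 4) gives x ∈ {2, 6, 10, 14, 18, 22, 26, 30, …}.
The first of these with x mod 25 = 8 is 58.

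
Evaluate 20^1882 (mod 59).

27

Successive squares of 20 mod 59: 20^1≡20, 20^2≡46, 20^4≡51, 20^8≡5, 20^16≡25, 20^32≡35, 20^64≡45, 20^128≡19, 20^256≡7, 20^512≡49, 20^1024≡41.
1882 = 2 + 8 + 16 + 64 + 256 + 512 + 1024, so 20^1882 ≡ 46·5·25·45·7·49·41 ≡ 27 (mod 59).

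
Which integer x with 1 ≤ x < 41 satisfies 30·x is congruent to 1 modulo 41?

26

30·26 = 780 = 19·41 + 1, so 30⁻¹ ≡ 26 (mod 41).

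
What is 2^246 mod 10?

Powers of 2 mod 10 repeat with period 4: 2, 4, 8, 6.
246 mod 4 = 2, so the last digit matches 2^2 = 4.

4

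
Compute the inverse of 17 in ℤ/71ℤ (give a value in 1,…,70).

46

71 = 4·17 + 3
17 = 5·3 + 2
3 = 1·2 + 1
2 = 2·1 + 0
Back-substituting gives 17·46 ≡ 1 (mod 71).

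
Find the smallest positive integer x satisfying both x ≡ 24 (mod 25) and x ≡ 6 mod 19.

424

x ≡ 6 (mod 19) gives x ∈ {6, 25, 44, 63, 82, 101, 120, 139, …}.
The first of these with x mod 25 = 24 is 424.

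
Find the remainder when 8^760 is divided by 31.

1

Successive squares of 8 mod 31: 8^1≡8, 8^2≡2, 8^4≡4, 8^8≡16, 8^16≡8, 8^32≡2, 8^64≡4, 8^128≡16, 8^256≡8, 8^512≡2.
Since 760 = 8 + 16 + 32 + 64 + 128 + 512 in binary, 8^760 ≡ 16·8·2·4·16·2 ≡ 1 (mod 31).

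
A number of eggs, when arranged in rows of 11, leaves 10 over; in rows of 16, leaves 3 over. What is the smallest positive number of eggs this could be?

131

x ≡ 10 (mod 11) gives x ∈ {10, 21, 32, 43, 54, 65, 76, 87, …}.
The first of these with x mod 16 = 3 is 131.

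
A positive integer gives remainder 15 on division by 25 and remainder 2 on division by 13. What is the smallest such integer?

x ≡ 2 (mod 13) gives x ∈ {2, 15}.
The first of these with x mod 25 = 15 is 15.

15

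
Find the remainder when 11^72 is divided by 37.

1

Square-and-reduce mod 37: 11^1≡11, 11^2≡10, 11^4≡26, 11^8≡10, 11^16≡26, 11^32≡10, 11^64≡26.
72 = 8 + 64, so 11^72 ≡ 10·26 ≡ 1 (mod 37).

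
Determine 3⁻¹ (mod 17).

17 = 5·3 + 2
3 = 1·2 + 1
2 = 2·1 + 0
Back-substituting gives 3·6 ≡ 1 (mod 17).

6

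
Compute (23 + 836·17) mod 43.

2

836·17 = 14212.
14212 mod 43 = 22 (since 330·43 = 14190).
(23 + 22) mod 43 = 2.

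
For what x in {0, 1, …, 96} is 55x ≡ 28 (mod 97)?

The inverse of 55 mod 97 is 30 (since 55·30 = 1650 ≡ 1).
Multiplying both sides by 30: x ≡ 30·28 = 840 ≡ 64 (mod 97).
Check: 55·64 = 3520 = 36·97 + 28.

64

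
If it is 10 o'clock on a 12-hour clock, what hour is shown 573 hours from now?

7

573 mod 12 = 9 (since 47·12 = 564).
10 + 9 → 7 on a 12-hour dial.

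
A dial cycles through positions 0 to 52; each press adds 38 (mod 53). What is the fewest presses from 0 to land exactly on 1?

38·7 = 266 = 5·53 + 1, so 38⁻¹ ≡ 7 (mod 53).

7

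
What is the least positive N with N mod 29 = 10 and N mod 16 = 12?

x ≡ 12 (mod 16) gives x ∈ {12, 28, 44, 60, 76, 92, 108, 124, …}.
The first of these with x mod 29 = 10 is 300.

300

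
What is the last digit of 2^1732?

Last digits of 2^n: 2, 4, 8, 6 (period 4).
1732 mod 4 = 0, so the last digit matches 2^4 = 6.

6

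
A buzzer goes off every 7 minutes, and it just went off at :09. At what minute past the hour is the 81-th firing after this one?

81·7 = 567.
567 − 9·60 = 27, so 567 ≡ 27 (mod 60).
(9 + 27) mod 60 = 36.

36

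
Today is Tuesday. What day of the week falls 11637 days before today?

Dividing 11637 by 7 gives quotient 1662 and remainder 3.
Tuesday − 3 days → Saturday.

Saturday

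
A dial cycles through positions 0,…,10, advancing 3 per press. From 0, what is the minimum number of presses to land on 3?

The inverse of 3 mod 11 is 4 (since 3·4 = 12 ≡ 1).
So x ≡ 4·3 = 12 ≡ 1 (mod 11).

1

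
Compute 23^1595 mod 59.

Square-and-reduce mod 59: 23^1≡23, 23^2≡57, 23^4≡4, 23^8≡16, 23^16≡20, 23^32≡46, 23^64≡51, 23^128≡5, 23^256≡25, 23^512≡35, 23^1024≡45.
1595 = 1 + 2 + 8 + 16 + 32 + 512 + 1024, so 23^1595 ≡ 23·57·16·20·46·35·45 ≡ 58 (mod 59).

58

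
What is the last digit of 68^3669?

8

Powers of 8 mod 10 repeat with period 4: 8, 4, 2, 6.
3669 mod 4 = 1, so the last digit matches 8^1 = 8.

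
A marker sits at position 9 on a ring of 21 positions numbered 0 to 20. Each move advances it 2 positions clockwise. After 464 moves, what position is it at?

464·2 = 928.
928 = 44·21 + 4, so 928 mod 21 = 4.
(9 + 4) mod 21 = 13.

13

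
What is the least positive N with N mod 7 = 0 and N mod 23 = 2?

x ≡ 0 (mod 7) gives x ∈ {0, 7, 14, 21, 28, 35, 42, 49, …}.
The first of these with x mod 23 = 2 is 140.

140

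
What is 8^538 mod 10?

Powers of 8 mod 10 repeat with period 4: 8, 4, 2, 6.
538 mod 4 = 2, so the last digit matches 8^2 = 4.

4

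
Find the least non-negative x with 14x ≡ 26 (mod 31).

24

The inverse of 14 mod 31 is 20 (since 14·20 = 280 ≡ 1).
So x ≡ 20·26 = 520 ≡ 24 (mod 31).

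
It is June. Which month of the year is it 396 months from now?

June

396 mod 12 = 0 (since 33·12 = 396).
June + 0 months → June.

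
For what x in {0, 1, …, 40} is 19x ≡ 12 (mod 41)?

33

19⁻¹ ≡ 13 (mod 41) because 19·13 = 247 = 6·41 + 1.
So x ≡ 13·12 = 156 ≡ 33 (mod 41).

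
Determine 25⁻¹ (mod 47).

25·32 = 800 = 17·47 + 1, so 25⁻¹ ≡ 32 (mod 47).

32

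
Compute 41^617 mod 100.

81

Successive squares of 41 mod 100: 41^1≡41, 41^2≡81, 41^4≡61, 41^8≡21, 41^16≡41, 41^32≡81, 41^64≡61, 41^128≡21, 41^256≡41, 41^512≡81.
Since 617 = 1 + 8 + 32 + 64 + 512 in binary, 41^617 ≡ 41·21·81·61·81 ≡ 81 (mod 100).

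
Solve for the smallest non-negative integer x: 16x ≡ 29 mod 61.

The inverse of 16 mod 61 is 42 (since 16·42 = 672 ≡ 1).
So x ≡ 42·29 = 1218 ≡ 59 (mod 61).

59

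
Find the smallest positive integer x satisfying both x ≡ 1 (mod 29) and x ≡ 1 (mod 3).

1

x ≡ 1 (mod 3) gives x ∈ {1}.
The first of these with x mod 29 = 1 is 1.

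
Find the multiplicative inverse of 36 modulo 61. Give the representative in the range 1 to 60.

39

61 = 1·36 + 25
36 = 1·25 + 11
25 = 2·11 + 3
11 = 3·3 + 2
3 = 1·2 + 1
2 = 2·1 + 0
Back-substituting gives 36·39 ≡ 1 (mod 61).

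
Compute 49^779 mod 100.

49

By repeated squaring mod 100: 49^1≡49, 49^2≡1, 49^4≡1, 49^8≡1, 49^16≡1, 49^32≡1, 49^64≡1, 49^128≡1, 49^256≡1, 49^512≡1.
Since 779 = 1 + 2 + 8 + 256 + 512 in binary, 49^779 ≡ 49·1·1·1·1 ≡ 49 (mod 100).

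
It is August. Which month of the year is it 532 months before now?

April

532 = 44·12 + 4, so 532 mod 12 = 4.
August − 4 months → April.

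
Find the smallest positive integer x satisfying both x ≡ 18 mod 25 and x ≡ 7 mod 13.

Since 13·2 ≡ 1 (mod 25), take x = 7 + 13·((18−7)·2 mod 25) = 7 + 13·22 = 293.
Check: 293 mod 25 = 18, 293 mod 13 = 7.

293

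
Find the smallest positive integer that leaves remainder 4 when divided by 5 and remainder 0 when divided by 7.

x ≡ 4 (mod 5) gives x ∈ {4, 9, 14}.
The first of these with x mod 7 = 0 is 14.

14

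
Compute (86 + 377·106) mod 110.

8

377·106 = 39962.
39962 − 363·110 = 32, so 39962 ≡ 32 (mod 110).
(86 + 32) mod 110 = 8.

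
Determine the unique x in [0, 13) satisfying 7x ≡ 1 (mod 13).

The inverse of 7 mod 13 is 2 (since 7·2 = 14 ≡ 1).
Multiplying both sides by 2: x ≡ 2·1 = 2 ≡ 2 (mod 13).
Check: 7·2 = 14 = 1·13 + 1.

2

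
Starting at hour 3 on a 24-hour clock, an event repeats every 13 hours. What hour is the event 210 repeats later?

21

210·13 = 2730.
2730 = 113·24 + 18, so 2730 mod 24 = 18.
(3 + 18) mod 24 = 21.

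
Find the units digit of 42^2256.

6

The units digit of 42^n cycles with period 4: 2, 4, 8, 6, …
2256 leaves remainder 0 on division by 4, so 42^2256 ends in 6.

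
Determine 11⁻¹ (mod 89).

11·81 = 891 = 10·89 + 1, so 11⁻¹ ≡ 81 (mod 89).

81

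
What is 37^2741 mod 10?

Powers of 7 mod 10 repeat with period 4: 7, 9, 3, 1.
2741 mod 4 = 1, so the last digit matches 7^1 = 7.

7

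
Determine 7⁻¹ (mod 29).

25

7·25 = 175 = 6·29 + 1, so 7⁻¹ ≡ 25 (mod 29).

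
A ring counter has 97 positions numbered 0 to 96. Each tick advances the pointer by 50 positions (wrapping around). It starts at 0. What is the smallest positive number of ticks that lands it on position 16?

50⁻¹ ≡ 33 (mod 97) because 50·33 = 1650 = 17·97 + 1.
Multiplying both sides by 33: x ≡ 33·16 = 528 ≡ 43 (mod 97).

43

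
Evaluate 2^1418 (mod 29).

13

Square-and-reduce mod 29: 2^1≡2, 2^2≡4, 2^4≡16, 2^8≡24, 2^16≡25, 2^32≡16, 2^64≡24, 2^128≡25, 2^256≡16, 2^512≡24, 2^1024≡25.
1418 = 2 + 8 + 128 + 256 + 1024, so 2^1418 ≡ 4·24·25·16·25 ≡ 13 (mod 29).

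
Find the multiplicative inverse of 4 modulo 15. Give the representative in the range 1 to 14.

4·4 = 16 = 1·15 + 1, so 4⁻¹ ≡ 4 (mod 15).

4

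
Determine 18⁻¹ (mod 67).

41

18·41 = 738 = 11·67 + 1, so 18⁻¹ ≡ 41 (mod 67).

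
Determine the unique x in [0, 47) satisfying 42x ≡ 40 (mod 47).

39

42⁻¹ ≡ 28 (mod 47) because 42·28 = 1176 = 25·47 + 1.
So x ≡ 28·40 = 1120 ≡ 39 (mod 47).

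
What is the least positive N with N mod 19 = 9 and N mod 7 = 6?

x ≡ 6 (mod 7) gives x ∈ {6, 13, 20, 27, 34, 41, 48, 55, …}.
The first of these with x mod 19 = 9 is 104.

104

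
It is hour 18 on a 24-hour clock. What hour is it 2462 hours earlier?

Dividing 2462 by 24 gives quotient 102 and remainder 14.
(18 − 14) mod 24 = 4.

4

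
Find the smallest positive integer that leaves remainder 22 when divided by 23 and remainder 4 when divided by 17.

344

x ≡ 4 (mod 17) gives x ∈ {4, 21, 38, 55, 72, 89, 106, 123, …}.
The first of these with x mod 23 = 22 is 344.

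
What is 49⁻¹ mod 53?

13

49·13 = 637 = 12·53 + 1, so 49⁻¹ ≡ 13 (mod 53).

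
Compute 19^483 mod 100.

Successive squares of 19 mod 100: 19^1≡19, 19^2≡61, 19^4≡21, 19^8≡41, 19^16≡81, 19^32≡61, 19^64≡21, 19^128≡41, 19^256≡81.
Since 483 = 1 + 2 + 32 + 64 + 128 + 256 in binary, 19^483 ≡ 19·61·61·21·41·81 ≡ 59 (mod 100).

59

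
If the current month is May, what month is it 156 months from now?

May

156 − 13·12 = 0, so 156 ≡ 0 (mod 12).
May + 0 months → May.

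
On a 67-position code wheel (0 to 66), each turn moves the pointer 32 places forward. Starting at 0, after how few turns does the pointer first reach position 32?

32⁻¹ ≡ 44 (mod 67) because 32·44 = 1408 = 21·67 + 1.
So x ≡ 44·32 = 1408 ≡ 1 (mod 67).

1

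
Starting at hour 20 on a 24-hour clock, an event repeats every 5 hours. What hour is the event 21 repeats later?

5

21·5 = 105.
105 − 4·24 = 9, so 105 ≡ 9 (mod 24).
(20 + 9) mod 24 = 5.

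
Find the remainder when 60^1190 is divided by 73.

Square-and-reduce mod 73: 60^1≡60, 60^2≡23, 60^4≡18, 60^8≡32, 60^16≡2, 60^32≡4, 60^64≡16, 60^128≡37, 60^256≡55, 60^512≡32, 60^1024≡2.
Since 1190 = 2 + 4 + 32 + 128 + 1024 in binary, 60^1190 ≡ 23·18·4·37·2 ≡ 50 (mod 73).

50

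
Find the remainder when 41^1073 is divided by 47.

45

Square-and-reduce mod 47: 41^1≡41, 41^2≡36, 41^4≡27, 41^8≡24, 41^16≡12, 41^32≡3, 41^64≡9, 41^128≡34, 41^256≡28, 41^512≡32, 41^1024≡37.
1073 = 1 + 16 + 32 + 1024, so 41^1073 ≡ 41·12·3·37 ≡ 45 (mod 47).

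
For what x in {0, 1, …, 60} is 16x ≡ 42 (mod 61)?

16⁻¹ ≡ 42 (mod 61) because 16·42 = 672 = 11·61 + 1.
Multiplying both sides by 42: x ≡ 42·42 = 1764 ≡ 56 (mod 61).
Check: 16·56 = 896 = 14·61 + 42.

56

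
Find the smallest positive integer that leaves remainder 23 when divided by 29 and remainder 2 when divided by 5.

52

Since 5·6 ≡ 1 (mod 29), take x = 2 + 5·((23−2)·6 mod 29) = 2 + 5·10 = 52.
Check: 52 mod 29 = 23, 52 mod 5 = 2.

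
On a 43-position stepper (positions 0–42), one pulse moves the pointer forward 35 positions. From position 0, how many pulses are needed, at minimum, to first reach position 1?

35·16 = 560 = 13·43 + 1, so 35⁻¹ ≡ 16 (mod 43).

16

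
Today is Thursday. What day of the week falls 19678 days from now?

Dividing 19678 by 7 gives quotient 2811 and remainder 1.
Thursday + 1 day → Friday.

Friday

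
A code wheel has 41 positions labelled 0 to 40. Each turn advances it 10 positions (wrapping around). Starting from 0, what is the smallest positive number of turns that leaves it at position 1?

41 = 4·10 + 1
10 = 10·1 + 0
Back-substituting gives 10·37 ≡ 1 (mod 41).

37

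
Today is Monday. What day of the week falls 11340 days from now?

Dividing 11340 by 7 gives quotient 1620 and remainder 0.
Monday + 0 days → Monday.

Monday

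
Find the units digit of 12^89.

2

Powers of 2 mod 10 repeat with period 4: 2, 4, 8, 6.
89 leaves remainder 1 on division by 4, so 12^89 ends in 2.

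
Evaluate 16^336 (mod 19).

11

By repeated squaring mod 19: 16^1≡16, 16^2≡9, 16^4≡5, 16^8≡6, 16^16≡17, 16^32≡4, 16^64≡16, 16^128≡9, 16^256≡5.
Since 336 = 16 + 64 + 256 in binary, 16^336 ≡ 17·16·5 ≡ 11 (mod 19).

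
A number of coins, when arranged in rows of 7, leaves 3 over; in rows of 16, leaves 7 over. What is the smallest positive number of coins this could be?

87

Since 16·4 ≡ 1 (mod 7), take x = 7 + 16·((3−7)·4 mod 7) = 7 + 16·5 = 87.
Check: 87 mod 7 = 3, 87 mod 16 = 7.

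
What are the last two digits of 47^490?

49

Successive squares of 47 mod 100: 47^1≡47, 47^2≡9, 47^4≡81, 47^8≡61, 47^16≡21, 47^32≡41, 47^64≡81, 47^128≡61, 47^256≡21.
Since 490 = 2 + 8 + 32 + 64 + 128 + 256 in binary, 47^490 ≡ 9·61·41·81·61·21 ≡ 49 (mod 100).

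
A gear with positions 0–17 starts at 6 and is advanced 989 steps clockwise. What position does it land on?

989 − 54·18 = 17, so 989 ≡ 17 (mod 18).
(6 + 17) mod 18 = 5.

5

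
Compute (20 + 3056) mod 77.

3056 − 39·77 = 53, so 3056 ≡ 53 (mod 77).
(20 + 53) mod 77 = 73.

73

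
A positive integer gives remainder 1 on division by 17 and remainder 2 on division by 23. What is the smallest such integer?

Since 23·3 ≡ 1 (mod 17), take x = 2 + 23·((1−2)·3 mod 17) = 2 + 23·14 = 324.
Check: 324 mod 17 = 1, 324 mod 23 = 2.

324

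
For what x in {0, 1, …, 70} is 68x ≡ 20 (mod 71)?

68⁻¹ ≡ 47 (mod 71) because 68·47 = 3196 = 45·71 + 1.
Multiplying both sides by 47: x ≡ 47·20 = 940 ≡ 17 (mod 71).
Check: 68·17 = 1156 = 16·71 + 20.

17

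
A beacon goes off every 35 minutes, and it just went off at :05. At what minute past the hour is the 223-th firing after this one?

223·35 = 7805.
7805 = 130·60 + 5, so 7805 mod 60 = 5.
(5 + 5) mod 60 = 10.

10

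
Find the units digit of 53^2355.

7

Powers of 3 mod 10 repeat with period 4: 3, 9, 7, 1.
2355 mod 4 = 3, so the last digit matches 3^3 = 7.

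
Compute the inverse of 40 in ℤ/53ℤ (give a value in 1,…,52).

53 = 1·40 + 13
40 = 3·13 + 1
13 = 13·1 + 0
Back-substituting gives 40·4 ≡ 1 (mod 53).

4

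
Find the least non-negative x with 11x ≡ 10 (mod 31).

The inverse of 11 mod 31 is 17 (since 11·17 = 187 ≡ 1).
So x ≡ 17·10 = 170 ≡ 15 (mod 31).

15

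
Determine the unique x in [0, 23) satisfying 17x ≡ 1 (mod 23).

The inverse of 17 mod 23 is 19 (since 17·19 = 323 ≡ 1).
So x ≡ 19·1 = 19 ≡ 19 (mod 23).

19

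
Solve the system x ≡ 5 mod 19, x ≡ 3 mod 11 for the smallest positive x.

Since 11·7 ≡ 1 (mod 19), take x = 3 + 11·((5−3)·7 mod 19) = 3 + 11·14 = 157.
Check: 157 mod 19 = 5, 157 mod 11 = 3.

157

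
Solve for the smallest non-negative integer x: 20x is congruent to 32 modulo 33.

28

The inverse of 20 mod 33 is 5 (since 20·5 = 100 ≡ 1).
So x ≡ 5·32 = 160 ≡ 28 (mod 33).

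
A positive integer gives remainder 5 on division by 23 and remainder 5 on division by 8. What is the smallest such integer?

Since 8·3 ≡ 1 (mod 23), take x = 5 + 8·((5−5)·3 mod 23) = 5 + 8·0 = 5.
Check: 5 mod 23 = 5, 5 mod 8 = 5.

5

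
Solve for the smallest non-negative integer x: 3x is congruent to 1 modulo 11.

4

3⁻¹ ≡ 4 (mod 11) because 3·4 = 12 = 1·11 + 1.
So x ≡ 4·1 = 4 ≡ 4 (mod 11).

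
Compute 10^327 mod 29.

Successive squares of 10 mod 29: 10^1≡10, 10^2≡13, 10^4≡24, 10^8≡25, 10^16≡16, 10^32≡24, 10^64≡25, 10^128≡16, 10^256≡24.
327 = 1 + 2 + 4 + 64 + 256, so 10^327 ≡ 10·13·24·25·24 ≡ 21 (mod 29).

21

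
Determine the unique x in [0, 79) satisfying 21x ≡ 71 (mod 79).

41

The inverse of 21 mod 79 is 64 (since 21·64 = 1344 ≡ 1).
Multiplying both sides by 64: x ≡ 64·71 = 4544 ≡ 41 (mod 79).
Check: 21·41 = 861 = 10·79 + 71.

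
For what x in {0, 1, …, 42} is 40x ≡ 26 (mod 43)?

40⁻¹ ≡ 14 (mod 43) because 40·14 = 560 = 13·43 + 1.
Multiplying both sides by 14: x ≡ 14·26 = 364 ≡ 20 (mod 43).

20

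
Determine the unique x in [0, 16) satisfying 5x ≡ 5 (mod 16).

1

5⁻¹ ≡ 13 (mod 16) because 5·13 = 65 = 4·16 + 1.
Multiplying both sides by 13: x ≡ 13·5 = 65 ≡ 1 (mod 16).
Check: 5·1 = 5 = 0·16 + 5.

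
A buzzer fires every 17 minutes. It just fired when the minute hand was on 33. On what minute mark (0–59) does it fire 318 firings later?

318·17 = 5406.
5406 = 90·60 + 6, so 5406 mod 60 = 6.
(33 + 6) mod 60 = 39.

39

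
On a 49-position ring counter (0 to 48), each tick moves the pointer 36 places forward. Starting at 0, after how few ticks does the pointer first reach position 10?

3

36⁻¹ ≡ 15 (mod 49) because 36·15 = 540 = 11·49 + 1.
Multiplying both sides by 15: x ≡ 15·10 = 150 ≡ 3 (mod 49).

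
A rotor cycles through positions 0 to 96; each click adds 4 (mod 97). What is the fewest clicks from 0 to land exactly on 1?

4·73 = 292 = 3·97 + 1, so 4⁻¹ ≡ 73 (mod 97).

73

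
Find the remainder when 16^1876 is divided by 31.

Square-and-reduce mod 31: 16^1≡16, 16^2≡8, 16^4≡2, 16^8≡4, 16^16≡16, 16^32≡8, 16^64≡2, 16^128≡4, 16^256≡16, 16^512≡8, 16^1024≡2.
Since 1876 = 4 + 16 + 64 + 256 + 512 + 1024 in binary, 16^1876 ≡ 2·16·2·16·8·2 ≡ 16 (mod 31).

16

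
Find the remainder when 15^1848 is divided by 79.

Successive squares of 15 mod 79: 15^1≡15, 15^2≡67, 15^4≡65, 15^8≡38, 15^16≡22, 15^32≡10, 15^64≡21, 15^128≡46, 15^256≡62, 15^512≡52, 15^1024≡18.
1848 = 8 + 16 + 32 + 256 + 512 + 1024, so 15^1848 ≡ 38·22·10·62·52·18 ≡ 67 (mod 79).

67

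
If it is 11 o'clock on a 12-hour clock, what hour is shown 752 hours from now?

7

752 = 62·12 + 8, so 752 mod 12 = 8.
11 + 8 → 7 on a 12-hour dial.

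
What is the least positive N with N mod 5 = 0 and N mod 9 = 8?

Since 9·4 ≡ 1 (mod 5), take x = 8 + 9·((0−8)·4 mod 5) = 8 + 9·3 = 35.
Check: 35 mod 5 = 0, 35 mod 9 = 8.

35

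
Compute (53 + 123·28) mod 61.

123·28 = 3444.
3444 = 56·61 + 28, so 3444 mod 61 = 28.
(53 + 28) mod 61 = 20.

20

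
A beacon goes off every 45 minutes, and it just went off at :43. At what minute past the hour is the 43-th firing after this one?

58

43·45 = 1935.
Dividing 1935 by 60 gives quotient 32 and remainder 15.
(43 + 15) mod 60 = 58.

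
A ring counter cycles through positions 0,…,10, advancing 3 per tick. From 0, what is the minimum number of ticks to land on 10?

The inverse of 3 mod 11 is 4 (since 3·4 = 12 ≡ 1).
So x ≡ 4·10 = 40 ≡ 7 (mod 11).

7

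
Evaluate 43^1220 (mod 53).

44

Successive squares of 43 mod 53: 43^1≡43, 43^2≡47, 43^4≡36, 43^8≡24, 43^16≡46, 43^32≡49, 43^64≡16, 43^128≡44, 43^256≡28, 43^512≡42, 43^1024≡15.
Since 1220 = 4 + 64 + 128 + 1024 in binary, 43^1220 ≡ 36·16·44·15 ≡ 44 (mod 53).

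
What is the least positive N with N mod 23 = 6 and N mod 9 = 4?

121

x ≡ 4 (mod 9) gives x ∈ {4, 13, 22, 31, 40, 49, 58, 67, …}.
The first of these with x mod 23 = 6 is 121.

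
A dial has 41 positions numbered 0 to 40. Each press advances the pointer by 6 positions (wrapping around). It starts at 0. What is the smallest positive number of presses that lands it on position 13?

9

6⁻¹ ≡ 7 (mod 41) because 6·7 = 42 = 1·41 + 1.
Multiplying both sides by 7: x ≡ 7·13 = 91 ≡ 9 (mod 41).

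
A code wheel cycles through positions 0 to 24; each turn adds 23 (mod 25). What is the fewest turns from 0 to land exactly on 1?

25 = 1·23 + 2
23 = 11·2 + 1
2 = 2·1 + 0
Back-substituting gives 23·12 ≡ 1 (mod 25).

12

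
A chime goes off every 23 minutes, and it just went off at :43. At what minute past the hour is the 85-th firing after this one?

18

85·23 = 1955.
Dividing 1955 by 60 gives quotient 32 and remainder 35.
(43 + 35) mod 60 = 18.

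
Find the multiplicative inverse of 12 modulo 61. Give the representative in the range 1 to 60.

56

12·56 = 672 = 11·61 + 1, so 12⁻¹ ≡ 56 (mod 61).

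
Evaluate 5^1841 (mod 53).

Square-and-reduce mod 53: 5^1≡5, 5^2≡25, 5^4≡42, 5^8≡15, 5^16≡13, 5^32≡10, 5^64≡47, 5^128≡36, 5^256≡24, 5^512≡46, 5^1024≡49.
1841 = 1 + 16 + 32 + 256 + 512 + 1024, so 5^1841 ≡ 5·13·10·24·46·49 ≡ 27 (mod 53).

27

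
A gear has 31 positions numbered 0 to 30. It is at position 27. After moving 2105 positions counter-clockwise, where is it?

2105 = 67·31 + 28, so 2105 mod 31 = 28.
(27 − 28) mod 31 = 30.

30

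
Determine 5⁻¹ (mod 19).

4

19 = 3·5 + 4
5 = 1·4 + 1
4 = 4·1 + 0
Back-substituting gives 5·4 ≡ 1 (mod 19).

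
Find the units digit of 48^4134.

4

Last digits of 8^n: 8, 4, 2, 6 (period 4).
4134 leaves remainder 2 on division by 4, so 48^4134 ends in 4.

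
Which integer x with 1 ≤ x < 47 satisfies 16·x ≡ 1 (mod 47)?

3

16·3 = 48 = 1·47 + 1, so 16⁻¹ ≡ 3 (mod 47).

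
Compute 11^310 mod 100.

Successive squares of 11 mod 100: 11^1≡11, 11^2≡21, 11^4≡41, 11^8≡81, 11^16≡61, 11^32≡21, 11^64≡41, 11^128≡81, 11^256≡61.
Since 310 = 2 + 4 + 16 + 32 + 256 in binary, 11^310 ≡ 21·41·61·21·61 ≡ 1 (mod 100).

1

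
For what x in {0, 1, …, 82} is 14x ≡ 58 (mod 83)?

16

14⁻¹ ≡ 6 (mod 83) because 14·6 = 84 = 1·83 + 1.
So x ≡ 6·58 = 348 ≡ 16 (mod 83).
Check: 14·16 = 224 = 2·83 + 58.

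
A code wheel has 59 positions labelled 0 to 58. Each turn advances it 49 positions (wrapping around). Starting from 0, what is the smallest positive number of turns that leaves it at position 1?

59 = 1·49 + 10
49 = 4·10 + 9
10 = 1·9 + 1
9 = 9·1 + 0
Back-substituting gives 49·53 ≡ 1 (mod 59).

53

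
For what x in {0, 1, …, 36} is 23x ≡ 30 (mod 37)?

23⁻¹ ≡ 29 (mod 37) because 23·29 = 667 = 18·37 + 1.
So x ≡ 29·30 = 870 ≡ 19 (mod 37).

19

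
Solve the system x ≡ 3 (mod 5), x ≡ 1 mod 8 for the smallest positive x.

Since 8·2 ≡ 1 (mod 5), take x = 1 + 8·((3−1)·2 mod 5) = 1 + 8·4 = 33.
Check: 33 mod 5 = 3, 33 mod 8 = 1.

33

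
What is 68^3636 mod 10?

The units digit of 68^n cycles with period 4: 8, 4, 2, 6, …
3636 mod 4 = 0, so the last digit matches 8^4 = 6.

6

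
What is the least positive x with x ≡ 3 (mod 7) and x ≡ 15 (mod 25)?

x ≡ 3 (mod 7) gives x ∈ {3, 10, 17, 24, 31, 38, 45, 52, …}.
The first of these with x mod 25 = 15 is 115.

115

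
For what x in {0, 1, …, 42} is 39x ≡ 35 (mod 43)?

The inverse of 39 mod 43 is 32 (since 39·32 = 1248 ≡ 1).
So x ≡ 32·35 = 1120 ≡ 2 (mod 43).

2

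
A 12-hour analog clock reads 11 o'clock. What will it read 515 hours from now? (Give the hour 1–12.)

Dividing 515 by 12 gives quotient 42 and remainder 11.
11 + 11 → 10 on a 12-hour dial.

10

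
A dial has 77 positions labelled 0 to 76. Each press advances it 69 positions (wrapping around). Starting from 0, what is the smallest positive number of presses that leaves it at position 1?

48

77 = 1·69 + 8
69 = 8·8 + 5
8 = 1·5 + 3
5 = 1·3 + 2
3 = 1·2 + 1
2 = 2·1 + 0
Back-substituting gives 69·48 ≡ 1 (mod 77).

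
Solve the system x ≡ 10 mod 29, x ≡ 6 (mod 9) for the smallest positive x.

213

x ≡ 6 (mod 9) gives x ∈ {6, 15, 24, 33, 42, 51, 60, 69, …}.
The first of these with x mod 29 = 10 is 213.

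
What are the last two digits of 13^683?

By repeated squaring mod 100: 13^1≡13, 13^2≡69, 13^4≡61, 13^8≡21, 13^16≡41, 13^32≡81, 13^64≡61, 13^128≡21, 13^256≡41, 13^512≡81.
683 = 1 + 2 + 8 + 32 + 128 + 512, so 13^683 ≡ 13·69·21·81·21·81 ≡ 97 (mod 100).

97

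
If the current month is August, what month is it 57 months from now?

57 = 4·12 + 9, so 57 mod 12 = 9.
August + 9 months → May.

May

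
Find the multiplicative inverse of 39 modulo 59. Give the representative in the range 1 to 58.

56

59 = 1·39 + 20
39 = 1·20 + 19
20 = 1·19 + 1
19 = 19·1 + 0
Back-substituting gives 39·56 ≡ 1 (mod 59).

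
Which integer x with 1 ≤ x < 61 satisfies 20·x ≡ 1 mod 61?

58

20·58 = 1160 = 19·61 + 1, so 20⁻¹ ≡ 58 (mod 61).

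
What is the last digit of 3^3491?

Powers of 3 mod 10 repeat with period 4: 3, 9, 7, 1.
3491 mod 4 = 3, so the last digit matches 3^3 = 7.

7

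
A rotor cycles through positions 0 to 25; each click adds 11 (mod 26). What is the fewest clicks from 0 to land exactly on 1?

19

11·19 = 209 = 8·26 + 1, so 11⁻¹ ≡ 19 (mod 26).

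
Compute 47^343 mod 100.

23

By repeated squaring mod 100: 47^1≡47, 47^2≡9, 47^4≡81, 47^8≡61, 47^16≡21, 47^32≡41, 47^64≡81, 47^128≡61, 47^256≡21.
Since 343 = 1 + 2 + 4 + 16 + 64 + 256 in binary, 47^343 ≡ 47·9·81·21·81·21 ≡ 23 (mod 100).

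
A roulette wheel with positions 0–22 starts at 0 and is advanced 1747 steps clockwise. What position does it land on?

22

1747 − 75·23 = 22, so 1747 ≡ 22 (mod 23).
(0 + 22) mod 23 = 22.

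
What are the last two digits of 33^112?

61

Successive squares of 33 mod 100: 33^1≡33, 33^2≡89, 33^4≡21, 33^8≡41, 33^16≡81, 33^32≡61, 33^64≡21.
112 = 16 + 32 + 64, so 33^112 ≡ 81·61·21 ≡ 61 (mod 100).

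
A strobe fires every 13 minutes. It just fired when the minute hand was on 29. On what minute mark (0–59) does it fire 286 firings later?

286·13 = 3718.
Dividing 3718 by 60 gives quotient 61 and remainder 58.
(29 + 58) mod 60 = 27.

27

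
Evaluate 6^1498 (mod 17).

15

By repeated squaring mod 17: 6^1≡6, 6^2≡2, 6^4≡4, 6^8≡16, 6^16≡1, 6^32≡1, 6^64≡1, 6^128≡1, 6^256≡1, 6^512≡1, 6^1024≡1.
Since 1498 = 2 + 8 + 16 + 64 + 128 + 256 + 1024 in binary, 6^1498 ≡ 2·16·1·1·1·1·1 ≡ 15 (mod 17).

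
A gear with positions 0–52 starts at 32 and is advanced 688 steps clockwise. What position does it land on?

688 mod 53 = 52 (since 12·53 = 636).
(32 + 52) mod 53 = 31.

31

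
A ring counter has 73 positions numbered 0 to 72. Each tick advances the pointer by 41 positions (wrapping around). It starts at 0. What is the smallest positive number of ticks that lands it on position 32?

72

The inverse of 41 mod 73 is 57 (since 41·57 = 2337 ≡ 1).
So x ≡ 57·32 = 1824 ≡ 72 (mod 73).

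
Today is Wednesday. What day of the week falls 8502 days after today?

Sunday

8502 − 1214·7 = 4, so 8502 ≡ 4 (mod 7).
Wednesday + 4 days → Sunday.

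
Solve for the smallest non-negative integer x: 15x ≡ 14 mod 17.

10

The inverse of 15 mod 17 is 8 (since 15·8 = 120 ≡ 1).
Multiplying both sides by 8: x ≡ 8·14 = 112 ≡ 10 (mod 17).
Check: 15·10 = 150 = 8·17 + 14.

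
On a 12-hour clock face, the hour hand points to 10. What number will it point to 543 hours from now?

1

543 = 45·12 + 3, so 543 mod 12 = 3.
10 + 3 → 1 on a 12-hour dial.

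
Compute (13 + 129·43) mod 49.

23

129·43 = 5547.
5547 − 113·49 = 10, so 5547 ≡ 10 (mod 49).
(13 + 10) mod 49 = 23.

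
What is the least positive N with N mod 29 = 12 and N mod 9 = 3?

x ≡ 3 (mod 9) gives x ∈ {3, 12}.
The first of these with x mod 29 = 12 is 12.

12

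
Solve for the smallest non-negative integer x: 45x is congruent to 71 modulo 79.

45⁻¹ ≡ 72 (mod 79) because 45·72 = 3240 = 41·79 + 1.
Multiplying both sides by 72: x ≡ 72·71 = 5112 ≡ 56 (mod 79).

56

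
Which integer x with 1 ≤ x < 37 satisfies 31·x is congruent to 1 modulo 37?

6

31·6 = 186 = 5·37 + 1, so 31⁻¹ ≡ 6 (mod 37).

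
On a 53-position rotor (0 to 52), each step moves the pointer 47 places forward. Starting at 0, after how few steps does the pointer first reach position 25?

40

47⁻¹ ≡ 44 (mod 53) because 47·44 = 2068 = 39·53 + 1.
Multiplying both sides by 44: x ≡ 44·25 = 1100 ≡ 40 (mod 53).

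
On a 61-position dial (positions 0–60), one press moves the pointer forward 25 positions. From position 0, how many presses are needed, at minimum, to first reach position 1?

61 = 2·25 + 11
25 = 2·11 + 3
11 = 3·3 + 2
3 = 1·2 + 1
2 = 2·1 + 0
Back-substituting gives 25·22 ≡ 1 (mod 61).

22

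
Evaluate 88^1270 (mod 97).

Square-and-reduce mod 97: 88^1≡88, 88^2≡81, 88^4≡62, 88^8≡61, 88^16≡35, 88^32≡61, 88^64≡35, 88^128≡61, 88^256≡35, 88^512≡61, 88^1024≡35.
Since 1270 = 2 + 4 + 16 + 32 + 64 + 128 + 1024 in binary, 88^1270 ≡ 81·62·35·61·35·61·35 ≡ 6 (mod 97).

6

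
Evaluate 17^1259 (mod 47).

By repeated squaring mod 47: 17^1≡17, 17^2≡7, 17^4≡2, 17^8≡4, 17^16≡16, 17^32≡21, 17^64≡18, 17^128≡42, 17^256≡25, 17^512≡14, 17^1024≡8.
1259 = 1 + 2 + 8 + 32 + 64 + 128 + 1024, so 17^1259 ≡ 17·7·4·21·18·42·8 ≡ 37 (mod 47).

37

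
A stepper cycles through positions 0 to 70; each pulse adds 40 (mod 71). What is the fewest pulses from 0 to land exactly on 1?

40·16 = 640 = 9·71 + 1, so 40⁻¹ ≡ 16 (mod 71).

16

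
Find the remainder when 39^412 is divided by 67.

Square-and-reduce mod 67: 39^1≡39, 39^2≡47, 39^4≡65, 39^8≡4, 39^16≡16, 39^32≡55, 39^64≡10, 39^128≡33, 39^256≡17.
Since 412 = 4 + 8 + 16 + 128 + 256 in binary, 39^412 ≡ 65·4·16·33·17 ≡ 16 (mod 67).

16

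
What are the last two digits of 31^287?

11

Square-and-reduce mod 100: 31^1≡31, 31^2≡61, 31^4≡21, 31^8≡41, 31^16≡81, 31^32≡61, 31^64≡21, 31^128≡41, 31^256≡81.
Since 287 = 1 + 2 + 4 + 8 + 16 + 256 in binary, 31^287 ≡ 31·61·21·41·81·81 ≡ 11 (mod 100).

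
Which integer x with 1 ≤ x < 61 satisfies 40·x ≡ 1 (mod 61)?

29

61 = 1·40 + 21
40 = 1·21 + 19
21 = 1·19 + 2
19 = 9·2 + 1
2 = 2·1 + 0
Back-substituting gives 40·29 ≡ 1 (mod 61).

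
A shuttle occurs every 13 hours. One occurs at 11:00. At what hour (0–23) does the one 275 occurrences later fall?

275·13 = 3575.
3575 − 148·24 = 23, so 3575 ≡ 23 (mod 24).
(11 + 23) mod 24 = 10.

10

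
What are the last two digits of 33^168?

Square-and-reduce mod 100: 33^1≡33, 33^2≡89, 33^4≡21, 33^8≡41, 33^16≡81, 33^32≡61, 33^64≡21, 33^128≡41.
168 = 8 + 32 + 128, so 33^168 ≡ 41·61·41 ≡ 41 (mod 100).

41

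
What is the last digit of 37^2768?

1

The units digit of 37^n cycles with period 4: 7, 9, 3, 1, …
2768 leaves remainder 0 on division by 4, so 37^2768 ends in 1.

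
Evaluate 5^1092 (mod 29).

1

Square-and-reduce mod 29: 5^1≡5, 5^2≡25, 5^4≡16, 5^8≡24, 5^16≡25, 5^32≡16, 5^64≡24, 5^128≡25, 5^256≡16, 5^512≡24, 5^1024≡25.
1092 = 4 + 64 + 1024, so 5^1092 ≡ 16·24·25 ≡ 1 (mod 29).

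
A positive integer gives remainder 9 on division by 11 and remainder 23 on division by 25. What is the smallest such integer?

273

Since 25·4 ≡ 1 (mod 11), take x = 23 + 25·((9−23)·4 mod 11) = 23 + 25·10 = 273.
Check: 273 mod 11 = 9, 273 mod 25 = 23.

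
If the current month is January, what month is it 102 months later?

102 mod 12 = 6 (since 8·12 = 96).
January + 6 months → July.

July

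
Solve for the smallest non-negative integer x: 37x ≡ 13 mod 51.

10

The inverse of 37 mod 51 is 40 (since 37·40 = 1480 ≡ 1).
Multiplying both sides by 40: x ≡ 40·13 = 520 ≡ 10 (mod 51).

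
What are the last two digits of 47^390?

49

Successive squares of 47 mod 100: 47^1≡47, 47^2≡9, 47^4≡81, 47^8≡61, 47^16≡21, 47^32≡41, 47^64≡81, 47^128≡61, 47^256≡21.
Since 390 = 2 + 4 + 128 + 256 in binary, 47^390 ≡ 9·81·61·21 ≡ 49 (mod 100).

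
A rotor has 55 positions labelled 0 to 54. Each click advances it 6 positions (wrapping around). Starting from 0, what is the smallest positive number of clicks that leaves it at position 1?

46

6·46 = 276 = 5·55 + 1, so 6⁻¹ ≡ 46 (mod 55).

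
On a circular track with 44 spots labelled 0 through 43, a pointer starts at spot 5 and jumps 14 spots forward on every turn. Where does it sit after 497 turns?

11

497·14 = 6958.
Dividing 6958 by 44 gives quotient 158 and remainder 6.
(5 + 6) mod 44 = 11.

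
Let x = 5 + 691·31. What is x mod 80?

691·31 = 21421.
21421 = 267·80 + 61, so 21421 mod 80 = 61.
(5 + 61) mod 80 = 66.

66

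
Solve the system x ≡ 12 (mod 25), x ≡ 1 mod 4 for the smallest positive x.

x ≡ 1 (mod 4) gives x ∈ {1, 5, 9, 13, 17, 21, 25, 29, …}.
The first of these with x mod 25 = 12 is 37.

37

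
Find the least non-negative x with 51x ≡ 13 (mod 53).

20

The inverse of 51 mod 53 is 26 (since 51·26 = 1326 ≡ 1).
So x ≡ 26·13 = 338 ≡ 20 (mod 53).
Check: 51·20 = 1020 = 19·53 + 13.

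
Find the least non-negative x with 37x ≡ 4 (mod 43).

28

37⁻¹ ≡ 7 (mod 43) because 37·7 = 259 = 6·43 + 1.
Multiplying both sides by 7: x ≡ 7·4 = 28 ≡ 28 (mod 43).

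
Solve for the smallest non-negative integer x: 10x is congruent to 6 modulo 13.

11

The inverse of 10 mod 13 is 4 (since 10·4 = 40 ≡ 1).
Multiplying both sides by 4: x ≡ 4·6 = 24 ≡ 11 (mod 13).
Check: 10·11 = 110 = 8·13 + 6.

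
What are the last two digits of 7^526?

49

By repeated squaring mod 100: 7^1≡7, 7^2≡49, 7^4≡1, 7^8≡1, 7^16≡1, 7^32≡1, 7^64≡1, 7^128≡1, 7^256≡1, 7^512≡1.
526 = 2 + 4 + 8 + 512, so 7^526 ≡ 49·1·1·1 ≡ 49 (mod 100).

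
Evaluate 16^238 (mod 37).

9

Successive squares of 16 mod 37: 16^1≡16, 16^2≡34, 16^4≡9, 16^8≡7, 16^16≡12, 16^32≡33, 16^64≡16, 16^128≡34.
238 = 2 + 4 + 8 + 32 + 64 + 128, so 16^238 ≡ 34·9·7·33·16·34 ≡ 9 (mod 37).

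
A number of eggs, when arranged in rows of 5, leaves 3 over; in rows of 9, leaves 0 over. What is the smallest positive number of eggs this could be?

Since 9·4 ≡ 1 (mod 5), take x = 0 + 9·((3−0)·4 mod 5) = 0 + 9·2 = 18.
Check: 18 mod 5 = 3, 18 mod 9 = 0.

18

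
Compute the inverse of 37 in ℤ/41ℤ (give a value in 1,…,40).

10

41 = 1·37 + 4
37 = 9·4 + 1
4 = 4·1 + 0
Back-substituting gives 37·10 ≡ 1 (mod 41).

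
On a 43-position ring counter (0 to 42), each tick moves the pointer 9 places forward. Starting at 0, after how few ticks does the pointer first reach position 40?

The inverse of 9 mod 43 is 24 (since 9·24 = 216 ≡ 1).
So x ≡ 24·40 = 960 ≡ 14 (mod 43).

14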